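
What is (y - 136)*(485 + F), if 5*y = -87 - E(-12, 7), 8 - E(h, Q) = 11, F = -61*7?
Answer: -44312/5 ≈ -8862.4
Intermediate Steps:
F = -427
E(h, Q) = -3 (E(h, Q) = 8 - 1*11 = 8 - 11 = -3)
y = -84/5 (y = (-87 - 1*(-3))/5 = (-87 + 3)/5 = (1/5)*(-84) = -84/5 ≈ -16.800)
(y - 136)*(485 + F) = (-84/5 - 136)*(485 - 427) = -764/5*58 = -44312/5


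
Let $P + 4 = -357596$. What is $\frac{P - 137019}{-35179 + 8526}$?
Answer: $\frac{494619}{26653} \approx 18.558$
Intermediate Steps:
$P = -357600$ ($P = -4 - 357596 = -357600$)
$\frac{P - 137019}{-35179 + 8526} = \frac{-357600 - 137019}{-35179 + 8526} = - \frac{494619}{-26653} = \left(-494619\right) \left(- \frac{1}{26653}\right) = \frac{494619}{26653}$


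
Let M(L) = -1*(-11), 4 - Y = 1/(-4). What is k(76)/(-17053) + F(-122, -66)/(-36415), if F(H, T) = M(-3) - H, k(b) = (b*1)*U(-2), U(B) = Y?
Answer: -14030094/620984995 ≈ -0.022593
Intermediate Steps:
Y = 17/4 (Y = 4 - 1/(-4) = 4 - (-1)/4 = 4 - 1*(-1/4) = 4 + 1/4 = 17/4 ≈ 4.2500)
U(B) = 17/4
M(L) = 11
k(b) = 17*b/4 (k(b) = (b*1)*(17/4) = b*(17/4) = 17*b/4)
F(H, T) = 11 - H
k(76)/(-17053) + F(-122, -66)/(-36415) = ((17/4)*76)/(-17053) + (11 - 1*(-122))/(-36415) = 323*(-1/17053) + (11 + 122)*(-1/36415) = -323/17053 + 133*(-1/36415) = -323/17053 - 133/36415 = -14030094/620984995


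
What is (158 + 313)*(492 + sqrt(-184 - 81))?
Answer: 231732 + 471*I*sqrt(265) ≈ 2.3173e+5 + 7667.3*I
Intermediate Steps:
(158 + 313)*(492 + sqrt(-184 - 81)) = 471*(492 + sqrt(-265)) = 471*(492 + I*sqrt(265)) = 231732 + 471*I*sqrt(265)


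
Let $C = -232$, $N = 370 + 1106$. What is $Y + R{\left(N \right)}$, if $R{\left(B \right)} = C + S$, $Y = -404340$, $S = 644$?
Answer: $-403928$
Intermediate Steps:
$N = 1476$
$R{\left(B \right)} = 412$ ($R{\left(B \right)} = -232 + 644 = 412$)
$Y + R{\left(N \right)} = -404340 + 412 = -403928$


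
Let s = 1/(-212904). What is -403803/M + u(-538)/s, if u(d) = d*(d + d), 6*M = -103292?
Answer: -6365244037846383/51646 ≈ -1.2325e+11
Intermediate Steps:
M = -51646/3 (M = (1/6)*(-103292) = -51646/3 ≈ -17215.)
s = -1/212904 ≈ -4.6970e-6
u(d) = 2*d**2 (u(d) = d*(2*d) = 2*d**2)
-403803/M + u(-538)/s = -403803/(-51646/3) + (2*(-538)**2)/(-1/212904) = -403803*(-3/51646) + (2*289444)*(-212904) = 1211409/51646 + 578888*(-212904) = 1211409/51646 - 123247570752 = -6365244037846383/51646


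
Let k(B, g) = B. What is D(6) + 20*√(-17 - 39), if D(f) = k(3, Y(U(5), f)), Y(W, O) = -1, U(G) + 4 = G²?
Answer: 3 + 40*I*√14 ≈ 3.0 + 149.67*I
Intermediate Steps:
U(G) = -4 + G²
D(f) = 3
D(6) + 20*√(-17 - 39) = 3 + 20*√(-17 - 39) = 3 + 20*√(-56) = 3 + 20*(2*I*√14) = 3 + 40*I*√14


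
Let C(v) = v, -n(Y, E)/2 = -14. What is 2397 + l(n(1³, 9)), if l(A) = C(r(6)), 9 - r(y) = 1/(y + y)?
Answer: 28871/12 ≈ 2405.9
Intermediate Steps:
r(y) = 9 - 1/(2*y) (r(y) = 9 - 1/(y + y) = 9 - 1/(2*y))
n(Y, E) = 28 (n(Y, E) = -2*(-14) = 28)
l(A) = 107/12 (l(A) = 9 - ½/6 = 9 - ½*⅙ = 9 - 1/12 = 107/12)
2397 + l(n(1³, 9)) = 2397 + 107/12 = 28871/12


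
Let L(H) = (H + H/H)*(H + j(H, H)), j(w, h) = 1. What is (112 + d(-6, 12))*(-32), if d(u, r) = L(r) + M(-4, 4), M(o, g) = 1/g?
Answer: -9000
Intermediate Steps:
L(H) = (1 + H)**2 (L(H) = (H + H/H)*(H + 1) = (H + 1)*(1 + H) = (1 + H)*(1 + H) = (1 + H)**2)
d(u, r) = 5/4 + r**2 + 2*r (d(u, r) = (1 + r**2 + 2*r) + 1/4 = 5/4 + r**2 + 2*r)
(112 + d(-6, 12))*(-32) = (112 + (5/4 + 12**2 + 2*12))*(-32) = (112 + (5/4 + 144 + 24))*(-32) = (112 + 677/4)*(-32) = (1125/4)*(-32) = -9000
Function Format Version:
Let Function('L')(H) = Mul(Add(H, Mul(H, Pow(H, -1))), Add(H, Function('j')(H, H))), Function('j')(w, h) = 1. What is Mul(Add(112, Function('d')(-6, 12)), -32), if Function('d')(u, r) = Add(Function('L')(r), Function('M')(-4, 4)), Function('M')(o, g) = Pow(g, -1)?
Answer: -9000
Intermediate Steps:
Function('L')(H) = Pow(Add(1, H), 2) (Function('L')(H) = Mul(Add(H, Mul(H, Pow(H, -1))), Add(H, 1)) = Mul(Add(H, 1), Add(1, H)) = Mul(Add(1, H), Add(1, H)) = Pow(Add(1, H), 2))
Function('d')(u, r) = Add(Rational(5, 4), Pow(r, 2), Mul(2, r)) (Function('d')(u, r) = Add(Add(1, Pow(r, 2), Mul(2, r)), Pow(4, -1)) = Add(Add(1, Pow(r, 2), Mul(2, r)), Rational(1, 4)) = Add(Rational(5, 4), Pow(r, 2), Mul(2, r)))
Mul(Add(112, Function('d')(-6, 12)), -32) = Mul(Add(112, Add(Rational(5, 4), Pow(12, 2), Mul(2, 12))), -32) = Mul(Add(112, Add(Rational(5, 4), 144, 24)), -32) = Mul(Add(112, Rational(677, 4)), -32) = Mul(Rational(1125, 4), -32) = -9000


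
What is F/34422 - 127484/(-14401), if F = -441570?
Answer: -328465887/82618537 ≈ -3.9757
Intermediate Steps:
F/34422 - 127484/(-14401) = -441570/34422 - 127484/(-14401) = -441570*1/34422 - 127484*(-1/14401) = -73595/5737 + 127484/14401 = -328465887/82618537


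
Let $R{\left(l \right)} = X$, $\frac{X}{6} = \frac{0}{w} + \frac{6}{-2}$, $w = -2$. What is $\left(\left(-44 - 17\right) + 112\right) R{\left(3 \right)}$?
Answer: $-918$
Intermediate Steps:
$X = -18$ ($X = 6 \left(\frac{0}{-2} + \frac{6}{-2}\right) = 6 \left(0 \left(- \frac{1}{2}\right) + 6 \left(- \frac{1}{2}\right)\right) = 6 \left(0 - 3\right) = 6 \left(-3\right) = -18$)
$R{\left(l \right)} = -18$
$\left(\left(-44 - 17\right) + 112\right) R{\left(3 \right)} = \left(\left(-44 - 17\right) + 112\right) \left(-18\right) = \left(-61 + 112\right) \left(-18\right) = 51 \left(-18\right) = -918$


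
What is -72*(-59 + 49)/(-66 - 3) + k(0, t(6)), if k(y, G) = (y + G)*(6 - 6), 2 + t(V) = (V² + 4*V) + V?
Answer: -240/23 ≈ -10.435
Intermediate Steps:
t(V) = -2 + V² + 5*V (t(V) = -2 + ((V² + 4*V) + V) = -2 + (V² + 5*V) = -2 + V² + 5*V)
k(y, G) = 0 (k(y, G) = (G + y)*0 = 0)
-72*(-59 + 49)/(-66 - 3) + k(0, t(6)) = -72*(-59 + 49)/(-66 - 3) + 0 = -(-720)/(-69) + 0 = -(-720)*(-1)/69 + 0 = -72*10/69 + 0 = -240/23 + 0 = -240/23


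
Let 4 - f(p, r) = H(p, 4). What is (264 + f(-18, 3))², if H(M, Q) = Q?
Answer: 69696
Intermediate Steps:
f(p, r) = 0 (f(p, r) = 4 - 1*4 = 4 - 4 = 0)
(264 + f(-18, 3))² = (264 + 0)² = 264² = 69696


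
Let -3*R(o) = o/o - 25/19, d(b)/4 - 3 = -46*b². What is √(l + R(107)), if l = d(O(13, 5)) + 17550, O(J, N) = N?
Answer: 2*√1169830/19 ≈ 113.85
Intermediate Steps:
d(b) = 12 - 184*b² (d(b) = 12 + 4*(-46*b²) = 12 - 184*b²)
R(o) = 2/19 (R(o) = -(o/o - 25/19)/3 = -(1 - 25*1/19)/3 = -(1 - 25/19)/3 = -⅓*(-6/19) = 2/19)
l = 12962 (l = (12 - 184*5²) + 17550 = (12 - 184*25) + 17550 = (12 - 4600) + 17550 = -4588 + 17550 = 12962)
√(l + R(107)) = √(12962 + 2/19) = √(246280/19) = 2*√1169830/19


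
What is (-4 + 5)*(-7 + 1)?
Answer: -6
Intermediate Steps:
(-4 + 5)*(-7 + 1) = 1*(-6) = -6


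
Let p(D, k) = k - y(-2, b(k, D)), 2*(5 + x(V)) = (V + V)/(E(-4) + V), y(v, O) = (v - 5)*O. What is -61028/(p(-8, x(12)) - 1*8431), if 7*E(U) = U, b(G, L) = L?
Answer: 1220560/169819 ≈ 7.1874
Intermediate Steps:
y(v, O) = O*(-5 + v) (y(v, O) = (-5 + v)*O = O*(-5 + v))
E(U) = U/7
x(V) = -5 + V/(-4/7 + V) (x(V) = -5 + ((V + V)/((1/7)*(-4) + V))/2 = -5 + ((2*V)/(-4/7 + V))/2 = -5 + (2*V/(-4/7 + V))/2 = -5 + V/(-4/7 + V))
p(D, k) = k + 7*D (p(D, k) = k - D*(-5 - 2) = k - D*(-7) = k - (-7)*D = k + 7*D)
-61028/(p(-8, x(12)) - 1*8431) = -61028/((4*(5 - 7*12)/(-4 + 7*12) + 7*(-8)) - 1*8431) = -61028/((4*(5 - 84)/(-4 + 84) - 56) - 8431) = -61028/((4*(-79)/80 - 56) - 8431) = -61028/((4*(1/80)*(-79) - 56) - 8431) = -61028/((-79/20 - 56) - 8431) = -61028/(-1199/20 - 8431) = -61028/(-169819/20) = -61028*(-20/169819) = 1220560/169819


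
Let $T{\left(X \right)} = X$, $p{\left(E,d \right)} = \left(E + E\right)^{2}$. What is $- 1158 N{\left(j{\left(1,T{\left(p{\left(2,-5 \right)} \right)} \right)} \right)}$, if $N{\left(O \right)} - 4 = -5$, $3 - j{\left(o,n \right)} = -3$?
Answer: $1158$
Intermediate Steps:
$p{\left(E,d \right)} = 4 E^{2}$ ($p{\left(E,d \right)} = \left(2 E\right)^{2} = 4 E^{2}$)
$j{\left(o,n \right)} = 6$ ($j{\left(o,n \right)} = 3 - -3 = 3 + 3 = 6$)
$N{\left(O \right)} = -1$ ($N{\left(O \right)} = 4 - 5 = -1$)
$- 1158 N{\left(j{\left(1,T{\left(p{\left(2,-5 \right)} \right)} \right)} \right)} = \left(-1158\right) \left(-1\right) = 1158$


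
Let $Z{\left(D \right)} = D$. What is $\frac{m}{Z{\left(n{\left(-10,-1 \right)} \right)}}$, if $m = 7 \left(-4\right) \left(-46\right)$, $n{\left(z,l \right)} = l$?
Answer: $-1288$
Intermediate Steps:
$m = 1288$ ($m = \left(-28\right) \left(-46\right) = 1288$)
$\frac{m}{Z{\left(n{\left(-10,-1 \right)} \right)}} = \frac{1288}{-1} = 1288 \left(-1\right) = -1288$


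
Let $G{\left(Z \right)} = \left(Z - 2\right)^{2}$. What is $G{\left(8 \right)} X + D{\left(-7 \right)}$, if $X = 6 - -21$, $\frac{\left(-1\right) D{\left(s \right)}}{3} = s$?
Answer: $993$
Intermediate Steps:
$G{\left(Z \right)} = \left(-2 + Z\right)^{2}$
$D{\left(s \right)} = - 3 s$
$X = 27$ ($X = 6 + 21 = 27$)
$G{\left(8 \right)} X + D{\left(-7 \right)} = \left(-2 + 8\right)^{2} \cdot 27 - -21 = 6^{2} \cdot 27 + 21 = 36 \cdot 27 + 21 = 972 + 21 = 993$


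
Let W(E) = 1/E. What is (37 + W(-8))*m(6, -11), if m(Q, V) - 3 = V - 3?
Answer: -3245/8 ≈ -405.63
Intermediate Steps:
m(Q, V) = V (m(Q, V) = 3 + (V - 3) = 3 + (-3 + V) = V)
(37 + W(-8))*m(6, -11) = (37 + 1/(-8))*(-11) = (37 - 1/8)*(-11) = (295/8)*(-11) = -3245/8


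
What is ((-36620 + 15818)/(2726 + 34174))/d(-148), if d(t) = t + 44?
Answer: 3467/639600 ≈ 0.0054206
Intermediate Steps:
d(t) = 44 + t
((-36620 + 15818)/(2726 + 34174))/d(-148) = ((-36620 + 15818)/(2726 + 34174))/(44 - 148) = -20802/36900/(-104) = -20802*1/36900*(-1/104) = -3467/6150*(-1/104) = 3467/639600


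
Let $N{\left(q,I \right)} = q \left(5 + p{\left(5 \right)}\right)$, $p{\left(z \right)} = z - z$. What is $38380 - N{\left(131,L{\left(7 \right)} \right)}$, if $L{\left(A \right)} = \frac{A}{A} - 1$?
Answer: $37725$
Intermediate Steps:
$p{\left(z \right)} = 0$
$L{\left(A \right)} = 0$ ($L{\left(A \right)} = 1 - 1 = 0$)
$N{\left(q,I \right)} = 5 q$ ($N{\left(q,I \right)} = q \left(5 + 0\right) = q 5 = 5 q$)
$38380 - N{\left(131,L{\left(7 \right)} \right)} = 38380 - 5 \cdot 131 = 38380 - 655 = 37725$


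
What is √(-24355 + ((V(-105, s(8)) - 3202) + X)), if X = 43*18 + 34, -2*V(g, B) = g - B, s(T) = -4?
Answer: 3*I*√11866/2 ≈ 163.4*I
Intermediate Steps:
V(g, B) = B/2 - g/2 (V(g, B) = -(g - B)/2 = B/2 - g/2)
X = 808 (X = 774 + 34 = 808)
√(-24355 + ((V(-105, s(8)) - 3202) + X)) = √(-24355 + ((((½)*(-4) - ½*(-105)) - 3202) + 808)) = √(-24355 + (((-2 + 105/2) - 3202) + 808)) = √(-24355 + ((101/2 - 3202) + 808)) = √(-24355 + (-6303/2 + 808)) = √(-24355 - 4687/2) = √(-53397/2) = 3*I*√11866/2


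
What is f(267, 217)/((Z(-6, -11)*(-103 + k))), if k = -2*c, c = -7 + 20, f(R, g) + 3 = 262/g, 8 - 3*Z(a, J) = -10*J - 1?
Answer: -389/942431 ≈ -0.00041276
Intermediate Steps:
Z(a, J) = 3 + 10*J/3 (Z(a, J) = 8/3 - (-10*J - 1)/3 = 8/3 - (-1 - 10*J)/3 = 8/3 + (1/3 + 10*J/3) = 3 + 10*J/3)
f(R, g) = -3 + 262/g
c = 13
k = -26 (k = -2*13 = -26)
f(267, 217)/((Z(-6, -11)*(-103 + k))) = (-3 + 262/217)/(((3 + (10/3)*(-11))*(-103 - 26))) = (-3 + 262*(1/217))/(((3 - 110/3)*(-129))) = (-3 + 262/217)/((-101/3*(-129))) = -389/217/4343 = -389/217*1/4343 = -389/942431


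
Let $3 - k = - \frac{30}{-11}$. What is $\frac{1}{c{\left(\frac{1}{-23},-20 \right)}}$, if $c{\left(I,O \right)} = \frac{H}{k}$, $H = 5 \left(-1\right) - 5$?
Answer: $- \frac{3}{110} \approx -0.027273$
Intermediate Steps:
$k = \frac{3}{11}$ ($k = 3 - - \frac{30}{-11} = 3 - \left(-30\right) \left(- \frac{1}{11}\right) = 3 - \frac{30}{11} = \frac{3}{11} \approx 0.27273$)
$H = -10$ ($H = -5 - 5 = -10$)
$c{\left(I,O \right)} = - \frac{110}{3}$ ($c{\left(I,O \right)} = - \frac{10}{\frac{3}{11}} = \left(-10\right) \frac{11}{3} = - \frac{110}{3}$)
$\frac{1}{c{\left(\frac{1}{-23},-20 \right)}} = \frac{1}{- \frac{110}{3}} = - \frac{3}{110}$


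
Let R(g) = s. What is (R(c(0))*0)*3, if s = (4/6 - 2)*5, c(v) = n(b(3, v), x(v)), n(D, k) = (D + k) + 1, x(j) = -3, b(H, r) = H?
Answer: 0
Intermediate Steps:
n(D, k) = 1 + D + k
c(v) = 1 (c(v) = 1 + 3 - 3 = 1)
s = -20/3 (s = (4*(1/6) - 2)*5 = (2/3 - 2)*5 = -4/3*5 = -20/3 ≈ -6.6667)
R(g) = -20/3
(R(c(0))*0)*3 = -20/3*0*3 = 0*3 = 0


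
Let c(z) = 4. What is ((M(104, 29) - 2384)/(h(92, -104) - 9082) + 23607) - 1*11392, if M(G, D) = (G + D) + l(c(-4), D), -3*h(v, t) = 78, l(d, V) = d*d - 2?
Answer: 111256457/9108 ≈ 12215.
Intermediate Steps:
l(d, V) = -2 + d² (l(d, V) = d² - 2 = -2 + d²)
h(v, t) = -26 (h(v, t) = -⅓*78 = -26)
M(G, D) = 14 + D + G (M(G, D) = (G + D) + (-2 + 4²) = (D + G) + (-2 + 16) = (D + G) + 14 = 14 + D + G)
((M(104, 29) - 2384)/(h(92, -104) - 9082) + 23607) - 1*11392 = (((14 + 29 + 104) - 2384)/(-26 - 9082) + 23607) - 1*11392 = ((147 - 2384)/(-9108) + 23607) - 11392 = (-2237*(-1/9108) + 23607) - 11392 = (2237/9108 + 23607) - 11392 = 215014793/9108 - 11392 = 111256457/9108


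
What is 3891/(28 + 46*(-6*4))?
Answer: -3891/1076 ≈ -3.6162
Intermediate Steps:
3891/(28 + 46*(-6*4)) = 3891/(28 + 46*(-24)) = 3891/(28 - 1104) = 3891/(-1076) = 3891*(-1/1076) = -3891/1076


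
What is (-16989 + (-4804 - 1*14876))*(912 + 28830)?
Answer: -1090609398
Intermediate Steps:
(-16989 + (-4804 - 1*14876))*(912 + 28830) = (-16989 + (-4804 - 14876))*29742 = (-16989 - 19680)*29742 = -36669*29742 = -1090609398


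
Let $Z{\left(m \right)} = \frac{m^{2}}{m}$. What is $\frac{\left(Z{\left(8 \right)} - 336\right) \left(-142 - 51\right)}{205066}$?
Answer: $\frac{31652}{102533} \approx 0.3087$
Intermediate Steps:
$Z{\left(m \right)} = m$
$\frac{\left(Z{\left(8 \right)} - 336\right) \left(-142 - 51\right)}{205066} = \frac{\left(8 - 336\right) \left(-142 - 51\right)}{205066} = - 328 \left(-142 - 51\right) \frac{1}{205066} = \left(-328\right) \left(-193\right) \frac{1}{205066} = 63304 \cdot \frac{1}{205066} = \frac{31652}{102533}$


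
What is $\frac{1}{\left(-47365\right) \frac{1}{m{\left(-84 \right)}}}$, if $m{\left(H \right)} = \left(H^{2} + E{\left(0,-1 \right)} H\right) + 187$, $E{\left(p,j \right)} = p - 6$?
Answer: $- \frac{7747}{47365} \approx -0.16356$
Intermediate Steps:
$E{\left(p,j \right)} = -6 + p$ ($E{\left(p,j \right)} = p - 6 = -6 + p$)
$m{\left(H \right)} = 187 + H^{2} - 6 H$ ($m{\left(H \right)} = \left(H^{2} + \left(-6 + 0\right) H\right) + 187 = \left(H^{2} - 6 H\right) + 187 = 187 + H^{2} - 6 H$)
$\frac{1}{\left(-47365\right) \frac{1}{m{\left(-84 \right)}}} = \frac{1}{\left(-47365\right) \frac{1}{187 + \left(-84\right)^{2} - -504}} = \frac{1}{\left(-47365\right) \frac{1}{187 + 7056 + 504}} = \frac{1}{\left(-47365\right) \frac{1}{7747}} = \frac{1}{- \frac{47365}{7747}} = - \frac{7747}{47365}$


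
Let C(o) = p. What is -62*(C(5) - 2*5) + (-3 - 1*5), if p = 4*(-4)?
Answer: 1604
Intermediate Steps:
p = -16
C(o) = -16
-62*(C(5) - 2*5) + (-3 - 1*5) = -62*(-16 - 2*5) + (-3 - 1*5) = -62*(-16 - 10) + (-3 - 5) = -62*(-26) - 8 = 1612 - 8 = 1604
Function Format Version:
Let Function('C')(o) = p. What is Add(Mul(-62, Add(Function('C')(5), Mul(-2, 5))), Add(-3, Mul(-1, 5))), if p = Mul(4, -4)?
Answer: 1604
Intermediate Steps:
p = -16
Function('C')(o) = -16
Add(Mul(-62, Add(Function('C')(5), Mul(-2, 5))), Add(-3, Mul(-1, 5))) = Add(Mul(-62, Add(-16, Mul(-2, 5))), Add(-3, Mul(-1, 5))) = Add(Mul(-62, Add(-16, -10)), Add(-3, -5)) = Add(Mul(-62, -26), -8) = Add(1612, -8) = 1604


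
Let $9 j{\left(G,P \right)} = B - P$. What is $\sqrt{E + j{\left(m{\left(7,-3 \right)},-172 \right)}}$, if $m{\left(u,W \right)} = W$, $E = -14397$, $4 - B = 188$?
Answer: $\frac{i \sqrt{129585}}{3} \approx 119.99 i$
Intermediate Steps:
$B = -184$ ($B = 4 - 188 = -184$)
$j{\left(G,P \right)} = - \frac{184}{9} - \frac{P}{9}$ ($j{\left(G,P \right)} = \frac{-184 - P}{9} = - \frac{184}{9} - \frac{P}{9}$)
$\sqrt{E + j{\left(m{\left(7,-3 \right)},-172 \right)}} = \sqrt{-14397 - \frac{4}{3}} = \sqrt{- \frac{43195}{3}} = \frac{i \sqrt{129585}}{3}$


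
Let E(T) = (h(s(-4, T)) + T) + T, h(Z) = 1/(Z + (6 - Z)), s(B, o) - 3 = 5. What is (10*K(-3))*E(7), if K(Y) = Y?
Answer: -425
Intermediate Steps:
s(B, o) = 8 (s(B, o) = 3 + 5 = 8)
h(Z) = 1/6
E(T) = 1/6 + 2*T (E(T) = (1/6 + T) + T = 1/6 + 2*T)
(10*K(-3))*E(7) = (10*(-3))*(1/6 + 2*7) = -30*(1/6 + 14) = -30*85/6 = -425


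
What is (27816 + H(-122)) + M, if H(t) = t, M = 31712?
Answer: 59406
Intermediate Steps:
(27816 + H(-122)) + M = (27816 - 122) + 31712 = 27694 + 31712 = 59406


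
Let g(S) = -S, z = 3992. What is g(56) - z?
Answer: -4048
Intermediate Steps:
g(56) - z = -1*56 - 1*3992 = -56 - 3992 = -4048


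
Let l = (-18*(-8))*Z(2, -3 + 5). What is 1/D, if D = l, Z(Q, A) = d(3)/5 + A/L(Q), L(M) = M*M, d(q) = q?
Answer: 5/792 ≈ 0.0063131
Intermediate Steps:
L(M) = M²
Z(Q, A) = ⅗ + A/Q² (Z(Q, A) = 3/5 + A/(Q²) = 3*(⅕) + A/Q² = ⅗ + A/Q²)
l = 792/5 (l = (-18*(-8))*(⅗ + (-3 + 5)/2²) = 144*(⅗ + 2*(¼)) = 144*(⅗ + ½) = 144*(11/10) = 792/5 ≈ 158.40)
D = 792/5 ≈ 158.40
1/D = 1/(792/5) = 5/792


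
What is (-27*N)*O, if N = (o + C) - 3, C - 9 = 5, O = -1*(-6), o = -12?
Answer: 162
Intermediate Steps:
O = 6
C = 14 (C = 9 + 5 = 14)
N = -1 (N = (-12 + 14) - 3 = 2 - 3 = -1)
(-27*N)*O = -27*(-1)*6 = 27*6 = 162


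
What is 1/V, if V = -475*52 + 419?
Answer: -1/24281 ≈ -4.1184e-5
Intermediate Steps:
V = -24281 (V = -24700 + 419 = -24281)
1/V = 1/(-24281) = -1/24281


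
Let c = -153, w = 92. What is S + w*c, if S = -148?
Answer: -14224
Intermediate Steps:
S + w*c = -148 + 92*(-153) = -148 - 14076 = -14224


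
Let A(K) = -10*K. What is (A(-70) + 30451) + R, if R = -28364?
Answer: 2787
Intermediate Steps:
(A(-70) + 30451) + R = (-10*(-70) + 30451) - 28364 = (700 + 30451) - 28364 = 31151 - 28364 = 2787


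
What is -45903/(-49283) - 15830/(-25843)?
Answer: 151263163/97970813 ≈ 1.5440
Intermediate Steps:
-45903/(-49283) - 15830/(-25843) = -45903*(-1/49283) - 15830*(-1/25843) = 3531/3791 + 15830/25843 = 151263163/97970813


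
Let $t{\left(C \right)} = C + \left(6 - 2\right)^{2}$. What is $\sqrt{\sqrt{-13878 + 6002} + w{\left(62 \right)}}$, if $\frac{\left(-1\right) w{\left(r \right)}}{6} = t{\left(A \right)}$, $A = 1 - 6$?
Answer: $\sqrt{-66 + 2 i \sqrt{1969}} \approx 4.7222 + 9.3968 i$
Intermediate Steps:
$A = -5$ ($A = 1 - 6 = -5$)
$t{\left(C \right)} = 16 + C$ ($t{\left(C \right)} = C + 4^{2} = C + 16 = 16 + C$)
$w{\left(r \right)} = -66$ ($w{\left(r \right)} = - 6 \left(16 - 5\right) = \left(-6\right) 11 = -66$)
$\sqrt{\sqrt{-13878 + 6002} + w{\left(62 \right)}} = \sqrt{\sqrt{-13878 + 6002} - 66} = \sqrt{\sqrt{-7876} - 66} = \sqrt{2 i \sqrt{1969} - 66} = \sqrt{-66 + 2 i \sqrt{1969}}$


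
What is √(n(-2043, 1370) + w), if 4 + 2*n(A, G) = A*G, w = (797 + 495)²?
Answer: √269807 ≈ 519.43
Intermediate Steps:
w = 1669264 (w = 1292² = 1669264)
n(A, G) = -2 + A*G/2 (n(A, G) = -2 + (A*G)/2 = -2 + A*G/2)
√(n(-2043, 1370) + w) = √((-2 + (½)*(-2043)*1370) + 1669264) = √((-2 - 1399455) + 1669264) = √(-1399457 + 1669264) = √269807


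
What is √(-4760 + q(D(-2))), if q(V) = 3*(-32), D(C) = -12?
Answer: 2*I*√1214 ≈ 69.685*I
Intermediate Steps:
q(V) = -96
√(-4760 + q(D(-2))) = √(-4760 - 96) = √(-4856) = 2*I*√1214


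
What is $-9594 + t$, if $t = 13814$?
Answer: $4220$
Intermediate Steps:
$-9594 + t = -9594 + 13814 = 4220$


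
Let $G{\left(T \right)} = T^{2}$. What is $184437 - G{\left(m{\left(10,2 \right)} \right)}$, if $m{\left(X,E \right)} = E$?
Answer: $184433$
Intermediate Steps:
$184437 - G{\left(m{\left(10,2 \right)} \right)} = 184437 - 2^{2} = 184437 - 4 = 184433$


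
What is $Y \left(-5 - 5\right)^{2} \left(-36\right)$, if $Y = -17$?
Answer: $61200$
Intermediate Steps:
$Y \left(-5 - 5\right)^{2} \left(-36\right) = - 17 \left(-5 - 5\right)^{2} \left(-36\right) = - 17 \left(-10\right)^{2} \left(-36\right) = \left(-17\right) 100 \left(-36\right) = \left(-1700\right) \left(-36\right) = 61200$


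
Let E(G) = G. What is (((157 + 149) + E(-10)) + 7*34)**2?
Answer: 285156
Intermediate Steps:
(((157 + 149) + E(-10)) + 7*34)**2 = (((157 + 149) - 10) + 7*34)**2 = ((306 - 10) + 238)**2 = (296 + 238)**2 = 534**2 = 285156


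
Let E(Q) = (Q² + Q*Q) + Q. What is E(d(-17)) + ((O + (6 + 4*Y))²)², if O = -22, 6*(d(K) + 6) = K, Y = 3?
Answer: 3629/9 ≈ 403.22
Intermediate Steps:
d(K) = -6 + K/6
E(Q) = Q + 2*Q² (E(Q) = (Q² + Q²) + Q = 2*Q² + Q = Q + 2*Q²)
E(d(-17)) + ((O + (6 + 4*Y))²)² = (-6 + (⅙)*(-17))*(1 + 2*(-6 + (⅙)*(-17))) + ((-22 + (6 + 4*3))²)² = (-6 - 17/6)*(1 + 2*(-6 - 17/6)) + ((-22 + (6 + 12))²)² = -53*(1 + 2*(-53/6))/6 + ((-22 + 18)²)² = -53*(1 - 53/3)/6 + ((-4)²)² = -53/6*(-50/3) + 16² = 1325/9 + 256 = 3629/9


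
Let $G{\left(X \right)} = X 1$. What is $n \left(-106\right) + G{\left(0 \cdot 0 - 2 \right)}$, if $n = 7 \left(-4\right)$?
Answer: $2966$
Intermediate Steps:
$n = -28$
$G{\left(X \right)} = X$
$n \left(-106\right) + G{\left(0 \cdot 0 - 2 \right)} = \left(-28\right) \left(-106\right) + \left(0 \cdot 0 - 2\right) = 2968 + \left(0 - 2\right) = 2968 - 2 = 2966$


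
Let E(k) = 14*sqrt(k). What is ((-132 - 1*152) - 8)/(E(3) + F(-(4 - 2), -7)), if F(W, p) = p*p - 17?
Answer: -2336/109 + 1022*sqrt(3)/109 ≈ -5.1912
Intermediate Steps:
F(W, p) = -17 + p**2 (F(W, p) = p**2 - 17 = -17 + p**2)
((-132 - 1*152) - 8)/(E(3) + F(-(4 - 2), -7)) = ((-132 - 1*152) - 8)/(14*sqrt(3) + (-17 + (-7)**2)) = ((-132 - 152) - 8)/(14*sqrt(3) + (-17 + 49)) = (-284 - 8)/(14*sqrt(3) + 32) = -292/(32 + 14*sqrt(3))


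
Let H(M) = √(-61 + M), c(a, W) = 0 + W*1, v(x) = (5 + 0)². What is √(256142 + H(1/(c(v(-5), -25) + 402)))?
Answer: √(36405206318 + 754*I*√2167373)/377 ≈ 506.1 + 0.0077159*I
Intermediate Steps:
v(x) = 25 (v(x) = 5² = 25)
c(a, W) = W (c(a, W) = 0 + W = W)
√(256142 + H(1/(c(v(-5), -25) + 402))) = √(256142 + √(-61 + 1/(-25 + 402))) = √(256142 + √(-61 + 1/377)) = √(256142 + √(-22996/377)) = √(256142 + 2*I*√2167373/377)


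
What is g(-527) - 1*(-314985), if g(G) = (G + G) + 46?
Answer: 313977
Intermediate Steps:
g(G) = 46 + 2*G (g(G) = 2*G + 46 = 46 + 2*G)
g(-527) - 1*(-314985) = (46 + 2*(-527)) - 1*(-314985) = (46 - 1054) + 314985 = -1008 + 314985 = 313977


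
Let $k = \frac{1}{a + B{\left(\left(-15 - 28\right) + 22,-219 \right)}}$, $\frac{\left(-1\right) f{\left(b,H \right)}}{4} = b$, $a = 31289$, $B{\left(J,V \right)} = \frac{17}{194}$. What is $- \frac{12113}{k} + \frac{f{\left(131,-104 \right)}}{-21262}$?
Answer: $- \frac{781664637343321}{2062414} \approx -3.79 \cdot 10^{8}$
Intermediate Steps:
$B{\left(J,V \right)} = \frac{17}{194}$ ($B{\left(J,V \right)} = 17 \cdot \frac{1}{194} = \frac{17}{194}$)
$f{\left(b,H \right)} = - 4 b$
$k = \frac{194}{6070083}$ ($k = \frac{1}{31289 + \frac{17}{194}} = \frac{1}{\frac{6070083}{194}} = \frac{194}{6070083} \approx 3.196 \cdot 10^{-5}$)
$- \frac{12113}{k} + \frac{f{\left(131,-104 \right)}}{-21262} = - \frac{12113}{\frac{194}{6070083}} + \frac{\left(-4\right) 131}{-21262} = \left(-12113\right) \frac{6070083}{194} - - \frac{262}{10631} = - \frac{73526915379}{194} + \frac{262}{10631} = - \frac{781664637343321}{2062414}$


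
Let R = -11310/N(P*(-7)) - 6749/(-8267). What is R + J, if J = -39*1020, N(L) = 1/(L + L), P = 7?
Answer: 8834122949/8267 ≈ 1.0686e+6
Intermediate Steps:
N(L) = 1/(2*L)
J = -39780
R = 9162984209/8267 (R = -11310/(1/(2*((7*(-7))))) - 6749/(-8267) = -11310/((½)/(-49)) - 6749*(-1/8267) = -11310/((½)*(-1/49)) + 6749/8267 = -11310/(-1/98) + 6749/8267 = -11310*(-98) + 6749/8267 = 1108380 + 6749/8267 = 9162984209/8267 ≈ 1.1084e+6)
R + J = 9162984209/8267 - 39780 = 8834122949/8267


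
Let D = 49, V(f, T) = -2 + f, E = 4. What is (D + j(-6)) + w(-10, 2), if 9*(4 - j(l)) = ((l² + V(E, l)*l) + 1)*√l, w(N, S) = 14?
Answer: 67 - 25*I*√6/9 ≈ 67.0 - 6.8041*I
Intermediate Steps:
j(l) = 4 - √l*(1 + l² + 2*l)/9 (j(l) = 4 - ((l² + (-2 + 4)*l) + 1)*√l/9 = 4 - ((l² + 2*l) + 1)*√l/9 = 4 - (1 + l² + 2*l)*√l/9 = 4 - √l*(1 + l² + 2*l)/9)
(D + j(-6)) + w(-10, 2) = (49 + (4 - (-4)*I*√6/3 - I*√6/9 - 4*I*√6)) + 14 = (49 + (4 + 4*I*√6/3 - I*√6/9 - 4*I*√6)) + 14 = (49 + (4 - 25*I*√6/9)) + 14 = (53 - 25*I*√6/9) + 14 = 67 - 25*I*√6/9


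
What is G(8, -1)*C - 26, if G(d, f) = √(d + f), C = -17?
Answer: -26 - 17*√7 ≈ -70.978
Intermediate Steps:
G(8, -1)*C - 26 = √(8 - 1)*(-17) - 26 = √7*(-17) - 26 = -17*√7 - 26 = -26 - 17*√7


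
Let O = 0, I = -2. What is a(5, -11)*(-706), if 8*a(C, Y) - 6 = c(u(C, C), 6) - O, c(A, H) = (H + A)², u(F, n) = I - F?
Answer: -2471/4 ≈ -617.75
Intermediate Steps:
u(F, n) = -2 - F
c(A, H) = (A + H)²
a(C, Y) = ¾ + (4 - C)²/8 (a(C, Y) = ¾ + (((-2 - C) + 6)² - 1*0)/8 = ¾ + ((4 - C)² + 0)/8 = ¾ + (4 - C)²/8)
a(5, -11)*(-706) = (¾ + (-4 + 5)²/8)*(-706) = (¾ + (⅛)*1²)*(-706) = (¾ + (⅛)*1)*(-706) = (¾ + ⅛)*(-706) = (7/8)*(-706) = -2471/4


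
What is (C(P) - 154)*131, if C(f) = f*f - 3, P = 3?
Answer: -19388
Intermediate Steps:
C(f) = -3 + f² (C(f) = f² - 3 = -3 + f²)
(C(P) - 154)*131 = ((-3 + 3²) - 154)*131 = ((-3 + 9) - 154)*131 = (6 - 154)*131 = -148*131 = -19388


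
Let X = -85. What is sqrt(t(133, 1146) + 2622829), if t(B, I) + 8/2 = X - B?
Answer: sqrt(2622607) ≈ 1619.4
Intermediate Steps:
t(B, I) = -89 - B (t(B, I) = -4 + (-85 - B) = -89 - B)
sqrt(t(133, 1146) + 2622829) = sqrt((-89 - 1*133) + 2622829) = sqrt((-89 - 133) + 2622829) = sqrt(-222 + 2622829) = sqrt(2622607)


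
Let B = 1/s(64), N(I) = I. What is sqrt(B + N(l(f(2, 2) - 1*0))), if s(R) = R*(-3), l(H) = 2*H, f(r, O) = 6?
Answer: 7*sqrt(141)/24 ≈ 3.4633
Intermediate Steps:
s(R) = -3*R
B = -1/192 (B = 1/(-3*64) = 1/(-192) = -1/192 ≈ -0.0052083)
sqrt(B + N(l(f(2, 2) - 1*0))) = sqrt(-1/192 + 2*(6 - 1*0)) = sqrt(-1/192 + 2*(6 + 0)) = sqrt(-1/192 + 2*6) = sqrt(-1/192 + 12) = sqrt(2303/192) = 7*sqrt(141)/24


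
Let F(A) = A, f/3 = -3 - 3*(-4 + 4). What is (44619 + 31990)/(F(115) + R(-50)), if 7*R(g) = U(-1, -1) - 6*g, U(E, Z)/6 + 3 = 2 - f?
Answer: 536263/1153 ≈ 465.10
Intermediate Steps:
f = -9 (f = 3*(-3 - 3*(-4 + 4)) = 3*(-3 - 3*0) = 3*(-3 + 0) = 3*(-3) = -9)
U(E, Z) = 48 (U(E, Z) = -18 + 6*(2 - 1*(-9)) = -18 + 6*(2 + 9) = -18 + 6*11 = -18 + 66 = 48)
R(g) = 48/7 - 6*g/7 (R(g) = (48 - 6*g)/7 = 48/7 - 6*g/7)
(44619 + 31990)/(F(115) + R(-50)) = (44619 + 31990)/(115 + (48/7 - 6/7*(-50))) = 76609/(115 + (48/7 + 300/7)) = 76609/(115 + 348/7) = 76609/(1153/7) = 76609*(7/1153) = 536263/1153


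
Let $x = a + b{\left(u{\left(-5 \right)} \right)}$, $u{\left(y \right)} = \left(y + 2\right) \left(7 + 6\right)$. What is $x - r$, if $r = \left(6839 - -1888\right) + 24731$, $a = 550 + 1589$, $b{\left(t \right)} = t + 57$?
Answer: $-31301$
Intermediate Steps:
$u{\left(y \right)} = 26 + 13 y$ ($u{\left(y \right)} = \left(2 + y\right) 13 = 26 + 13 y$)
$b{\left(t \right)} = 57 + t$
$a = 2139$
$r = 33458$ ($r = \left(6839 + 1888\right) + 24731 = 8727 + 24731 = 33458$)
$x = 2157$ ($x = 2139 + \left(57 + \left(26 + 13 \left(-5\right)\right)\right) = 2139 + \left(57 + \left(26 - 65\right)\right) = 2139 + \left(57 - 39\right) = 2139 + 18 = 2157$)
$x - r = 2157 - 33458 = -31301$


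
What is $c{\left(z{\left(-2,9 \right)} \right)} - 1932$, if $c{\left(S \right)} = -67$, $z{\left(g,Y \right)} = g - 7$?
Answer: $-1999$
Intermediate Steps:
$z{\left(g,Y \right)} = -7 + g$
$c{\left(z{\left(-2,9 \right)} \right)} - 1932 = -67 - 1932 = -1999$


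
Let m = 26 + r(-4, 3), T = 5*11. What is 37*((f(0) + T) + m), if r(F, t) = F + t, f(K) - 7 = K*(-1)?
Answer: 3219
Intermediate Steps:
f(K) = 7 - K (f(K) = 7 + K*(-1) = 7 - K)
T = 55
m = 25 (m = 26 + (-4 + 3) = 26 - 1 = 25)
37*((f(0) + T) + m) = 37*(((7 - 1*0) + 55) + 25) = 37*(((7 + 0) + 55) + 25) = 37*((7 + 55) + 25) = 37*(62 + 25) = 37*87 = 3219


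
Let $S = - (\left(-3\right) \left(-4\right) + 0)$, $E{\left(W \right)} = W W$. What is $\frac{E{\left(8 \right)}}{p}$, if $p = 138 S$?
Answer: $- \frac{8}{207} \approx -0.038647$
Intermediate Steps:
$E{\left(W \right)} = W^{2}$
$S = -12$ ($S = - (12 + 0) = \left(-1\right) 12 = -12$)
$p = -1656$ ($p = 138 \left(-12\right) = -1656$)
$\frac{E{\left(8 \right)}}{p} = \frac{8^{2}}{-1656} = 64 \left(- \frac{1}{1656}\right) = - \frac{8}{207}$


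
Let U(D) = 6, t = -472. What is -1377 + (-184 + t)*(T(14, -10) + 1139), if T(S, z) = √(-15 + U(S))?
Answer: -748561 - 1968*I ≈ -7.4856e+5 - 1968.0*I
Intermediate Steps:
T(S, z) = 3*I (T(S, z) = √(-15 + 6) = √(-9) = 3*I)
-1377 + (-184 + t)*(T(14, -10) + 1139) = -1377 + (-184 - 472)*(3*I + 1139) = -1377 - 656*(1139 + 3*I) = -1377 + (-747184 - 1968*I) = -748561 - 1968*I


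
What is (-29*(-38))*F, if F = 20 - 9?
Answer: 12122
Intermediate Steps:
F = 11
(-29*(-38))*F = -29*(-38)*11 = 1102*11 = 12122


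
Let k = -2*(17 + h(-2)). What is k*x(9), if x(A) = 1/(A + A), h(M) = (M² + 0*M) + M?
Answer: -19/9 ≈ -2.1111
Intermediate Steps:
h(M) = M + M² (h(M) = (M² + 0) + M = M² + M = M + M²)
x(A) = 1/(2*A)
k = -38 (k = -2*(17 - 2*(1 - 2)) = -2*(17 - 2*(-1)) = -2*(17 + 2) = -2*19 = -38)
k*x(9) = -19/9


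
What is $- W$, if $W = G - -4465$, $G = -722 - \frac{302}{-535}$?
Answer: $- \frac{2002807}{535} \approx -3743.6$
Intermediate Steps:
$G = - \frac{385968}{535}$ ($G = -722 - 302 \left(- \frac{1}{535}\right) = -722 - - \frac{302}{535} = -722 + \frac{302}{535} = - \frac{385968}{535} \approx -721.44$)
$W = \frac{2002807}{535}$ ($W = - \frac{385968}{535} - -4465 = - \frac{385968}{535} + 4465 = \frac{2002807}{535} \approx 3743.6$)
$- W = \left(-1\right) \frac{2002807}{535} = - \frac{2002807}{535}$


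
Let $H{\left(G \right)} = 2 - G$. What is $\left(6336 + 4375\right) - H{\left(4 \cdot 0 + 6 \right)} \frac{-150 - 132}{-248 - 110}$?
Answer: $\frac{1917833}{179} \approx 10714.0$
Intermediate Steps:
$\left(6336 + 4375\right) - H{\left(4 \cdot 0 + 6 \right)} \frac{-150 - 132}{-248 - 110} = \left(6336 + 4375\right) - \left(2 - \left(4 \cdot 0 + 6\right)\right) \frac{-150 - 132}{-248 - 110} = 10711 - \left(2 - \left(0 + 6\right)\right) \left(- \frac{282}{-358}\right) = 10711 - \left(2 - 6\right) \left(\left(-282\right) \left(- \frac{1}{358}\right)\right) = 10711 - \left(2 - 6\right) \frac{141}{179} = 10711 - \left(-4\right) \frac{141}{179} = 10711 - - \frac{564}{179} = 10711 + \frac{564}{179} = \frac{1917833}{179}$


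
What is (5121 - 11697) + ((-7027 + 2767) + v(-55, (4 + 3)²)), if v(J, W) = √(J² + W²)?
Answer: -10836 + √5426 ≈ -10762.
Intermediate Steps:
(5121 - 11697) + ((-7027 + 2767) + v(-55, (4 + 3)²)) = (5121 - 11697) + ((-7027 + 2767) + √((-55)² + ((4 + 3)²)²)) = -6576 + (-4260 + √(3025 + (7²)²)) = -6576 + (-4260 + √(3025 + 49²)) = -6576 + (-4260 + √(3025 + 2401)) = -6576 + (-4260 + √5426) = -10836 + √5426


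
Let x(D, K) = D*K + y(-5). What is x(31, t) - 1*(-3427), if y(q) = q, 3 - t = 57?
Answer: 1748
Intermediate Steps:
t = -54 (t = 3 - 1*57 = 3 - 57 = -54)
x(D, K) = -5 + D*K (x(D, K) = D*K - 5 = -5 + D*K)
x(31, t) - 1*(-3427) = (-5 + 31*(-54)) - 1*(-3427) = (-5 - 1674) + 3427 = -1679 + 3427 = 1748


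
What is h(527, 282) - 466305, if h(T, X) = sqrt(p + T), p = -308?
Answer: -466305 + sqrt(219) ≈ -4.6629e+5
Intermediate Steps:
h(T, X) = sqrt(-308 + T)
h(527, 282) - 466305 = sqrt(-308 + 527) - 466305 = sqrt(219) - 466305 = -466305 + sqrt(219)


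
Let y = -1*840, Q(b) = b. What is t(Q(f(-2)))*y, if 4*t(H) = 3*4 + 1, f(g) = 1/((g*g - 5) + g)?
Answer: -2730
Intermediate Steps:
f(g) = 1/(-5 + g + g**2) (f(g) = 1/((g**2 - 5) + g) = 1/((-5 + g**2) + g) = 1/(-5 + g + g**2))
t(H) = 13/4 (t(H) = (3*4 + 1)/4 = (12 + 1)/4 = (1/4)*13 = 13/4)
y = -840
t(Q(f(-2)))*y = (13/4)*(-840) = -2730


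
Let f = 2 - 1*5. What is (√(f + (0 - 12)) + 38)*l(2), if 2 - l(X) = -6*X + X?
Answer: 456 + 12*I*√15 ≈ 456.0 + 46.476*I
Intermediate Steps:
f = -3 (f = 2 - 5 = -3)
l(X) = 2 + 5*X (l(X) = 2 - (-6*X + X) = 2 - (-5)*X = 2 + 5*X)
(√(f + (0 - 12)) + 38)*l(2) = (√(-3 + (0 - 12)) + 38)*(2 + 5*2) = (√(-3 - 12) + 38)*(2 + 10) = (√(-15) + 38)*12 = (I*√15 + 38)*12 = (38 + I*√15)*12 = 456 + 12*I*√15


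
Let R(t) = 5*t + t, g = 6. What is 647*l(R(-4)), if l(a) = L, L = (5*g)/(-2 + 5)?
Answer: 6470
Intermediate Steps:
R(t) = 6*t
L = 10 (L = (5*6)/(-2 + 5) = 30/3 = 30*(⅓) = 10)
l(a) = 10
647*l(R(-4)) = 647*10 = 6470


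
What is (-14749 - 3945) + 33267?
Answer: 14573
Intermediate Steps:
(-14749 - 3945) + 33267 = -18694 + 33267 = 14573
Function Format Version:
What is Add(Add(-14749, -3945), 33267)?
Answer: 14573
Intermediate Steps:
Add(Add(-14749, -3945), 33267) = Add(-18694, 33267) = 14573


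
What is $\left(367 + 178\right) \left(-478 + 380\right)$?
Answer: $-53410$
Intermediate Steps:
$\left(367 + 178\right) \left(-478 + 380\right) = 545 \left(-98\right) = -53410$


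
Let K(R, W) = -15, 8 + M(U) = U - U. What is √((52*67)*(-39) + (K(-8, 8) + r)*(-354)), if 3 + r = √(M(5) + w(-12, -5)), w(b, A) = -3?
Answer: √(-129504 - 354*I*√11) ≈ 1.631 - 359.87*I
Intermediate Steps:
M(U) = -8 (M(U) = -8 + (U - U) = -8 + 0 = -8)
r = -3 + I*√11 (r = -3 + √(-8 - 3) = -3 + √(-11) = -3 + I*√11 ≈ -3.0 + 3.3166*I)
√((52*67)*(-39) + (K(-8, 8) + r)*(-354)) = √((52*67)*(-39) + (-15 + (-3 + I*√11))*(-354)) = √(3484*(-39) + (-18 + I*√11)*(-354)) = √(-135876 + (6372 - 354*I*√11)) = √(-129504 - 354*I*√11)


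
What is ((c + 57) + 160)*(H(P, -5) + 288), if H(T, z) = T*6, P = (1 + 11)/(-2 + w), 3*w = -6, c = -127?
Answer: 24300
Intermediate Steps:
w = -2 (w = (1/3)*(-6) = -2)
P = -3 (P = (1 + 11)/(-2 - 2) = 12/(-4) = 12*(-1/4) = -3)
H(T, z) = 6*T
((c + 57) + 160)*(H(P, -5) + 288) = ((-127 + 57) + 160)*(6*(-3) + 288) = (-70 + 160)*(-18 + 288) = 90*270 = 24300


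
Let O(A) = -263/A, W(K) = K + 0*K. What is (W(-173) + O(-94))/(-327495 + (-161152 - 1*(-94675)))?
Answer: 5333/12344456 ≈ 0.00043202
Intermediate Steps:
W(K) = K (W(K) = K + 0 = K)
(W(-173) + O(-94))/(-327495 + (-161152 - 1*(-94675))) = (-173 - 263/(-94))/(-327495 + (-161152 - 1*(-94675))) = (-173 - 263*(-1/94))/(-327495 + (-161152 + 94675)) = (-173 + 263/94)/(-327495 - 66477) = -15999/94/(-393972) = -15999/94*(-1/393972) = 5333/12344456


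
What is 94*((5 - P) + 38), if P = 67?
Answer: -2256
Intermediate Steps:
94*((5 - P) + 38) = 94*((5 - 1*67) + 38) = 94*((5 - 67) + 38) = 94*(-62 + 38) = 94*(-24) = -2256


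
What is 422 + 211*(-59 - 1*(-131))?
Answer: 15614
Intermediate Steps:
422 + 211*(-59 - 1*(-131)) = 422 + 211*(-59 + 131) = 422 + 211*72 = 422 + 15192 = 15614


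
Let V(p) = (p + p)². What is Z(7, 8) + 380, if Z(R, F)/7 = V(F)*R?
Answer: 12924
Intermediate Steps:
V(p) = 4*p² (V(p) = (2*p)² = 4*p²)
Z(R, F) = 28*R*F² (Z(R, F) = 7*((4*F²)*R) = 7*(4*R*F²) = 28*R*F²)
Z(7, 8) + 380 = 28*7*8² + 380 = 28*7*64 + 380 = 12544 + 380 = 12924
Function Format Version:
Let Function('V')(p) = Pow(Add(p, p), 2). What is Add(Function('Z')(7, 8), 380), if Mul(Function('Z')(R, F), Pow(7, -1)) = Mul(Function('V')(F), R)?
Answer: 12924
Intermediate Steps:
Function('V')(p) = Mul(4, Pow(p, 2)) (Function('V')(p) = Pow(Mul(2, p), 2) = Mul(4, Pow(p, 2)))
Function('Z')(R, F) = Mul(28, R, Pow(F, 2)) (Function('Z')(R, F) = Mul(7, Mul(Mul(4, Pow(F, 2)), R)) = Mul(7, Mul(4, R, Pow(F, 2))) = Mul(28, R, Pow(F, 2)))
Add(Function('Z')(7, 8), 380) = Add(Mul(28, 7, Pow(8, 2)), 380) = Add(Mul(28, 7, 64), 380) = Add(12544, 380) = 12924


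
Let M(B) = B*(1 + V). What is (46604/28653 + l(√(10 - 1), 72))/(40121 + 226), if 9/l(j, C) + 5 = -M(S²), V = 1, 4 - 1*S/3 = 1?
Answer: 7524991/193062452697 ≈ 3.8977e-5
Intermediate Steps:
S = 9 (S = 12 - 3*1 = 12 - 3 = 9)
M(B) = 2*B (M(B) = B*(1 + 1) = B*2 = 2*B)
l(j, C) = -9/167 (l(j, C) = 9/(-5 - 2*9²) = 9/(-5 - 2*81) = 9/(-5 - 1*162) = 9/(-5 - 162) = 9/(-167) = 9*(-1/167) = -9/167)
(46604/28653 + l(√(10 - 1), 72))/(40121 + 226) = (46604/28653 - 9/167)/(40121 + 226) = (46604*(1/28653) - 9/167)/40347 = (46604/28653 - 9/167)*(1/40347) = (7524991/4785051)*(1/40347) = 7524991/193062452697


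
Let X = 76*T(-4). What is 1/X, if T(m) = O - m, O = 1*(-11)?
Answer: -1/532 ≈ -0.0018797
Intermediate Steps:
O = -11
T(m) = -11 - m
X = -532 (X = 76*(-11 - 1*(-4)) = 76*(-11 + 4) = 76*(-7) = -532)
1/X = 1/(-532) = -1/532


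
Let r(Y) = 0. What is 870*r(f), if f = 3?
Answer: 0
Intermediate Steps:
870*r(f) = 870*0 = 0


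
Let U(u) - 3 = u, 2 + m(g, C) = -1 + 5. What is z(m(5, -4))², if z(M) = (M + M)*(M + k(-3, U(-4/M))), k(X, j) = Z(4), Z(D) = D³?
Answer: 69696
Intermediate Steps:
m(g, C) = 2 (m(g, C) = -2 + (-1 + 5) = -2 + 4 = 2)
U(u) = 3 + u
k(X, j) = 64 (k(X, j) = 4³ = 64)
z(M) = 2*M*(64 + M) (z(M) = (M + M)*(M + 64) = (2*M)*(64 + M) = 2*M*(64 + M))
z(m(5, -4))² = (2*2*(64 + 2))² = (2*2*66)² = 264² = 69696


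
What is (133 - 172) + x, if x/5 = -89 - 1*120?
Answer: -1084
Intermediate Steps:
x = -1045 (x = 5*(-89 - 1*120) = 5*(-89 - 120) = 5*(-209) = -1045)
(133 - 172) + x = (133 - 172) - 1045 = -39 - 1045 = -1084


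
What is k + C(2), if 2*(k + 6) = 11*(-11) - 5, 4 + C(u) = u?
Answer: -71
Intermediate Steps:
C(u) = -4 + u
k = -69 (k = -6 + (11*(-11) - 5)/2 = -6 + (-121 - 5)/2 = -6 + (1/2)*(-126) = -6 - 63 = -69)
k + C(2) = -69 + (-4 + 2) = -69 - 2 = -71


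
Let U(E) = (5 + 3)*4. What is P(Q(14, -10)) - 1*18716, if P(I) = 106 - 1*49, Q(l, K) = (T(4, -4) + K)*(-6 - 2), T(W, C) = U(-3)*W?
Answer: -18659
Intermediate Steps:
U(E) = 32 (U(E) = 8*4 = 32)
T(W, C) = 32*W
Q(l, K) = -1024 - 8*K (Q(l, K) = (32*4 + K)*(-6 - 2) = (128 + K)*(-8) = -1024 - 8*K)
P(I) = 57 (P(I) = 106 - 49 = 57)
P(Q(14, -10)) - 1*18716 = 57 - 1*18716 = 57 - 18716 = -18659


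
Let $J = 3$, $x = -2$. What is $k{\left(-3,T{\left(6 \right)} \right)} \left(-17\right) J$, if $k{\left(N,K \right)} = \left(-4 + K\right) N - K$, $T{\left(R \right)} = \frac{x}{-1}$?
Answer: $-204$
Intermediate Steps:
$T{\left(R \right)} = 2$ ($T{\left(R \right)} = - \frac{2}{-1} = \left(-2\right) \left(-1\right) = 2$)
$k{\left(N,K \right)} = - K + N \left(-4 + K\right)$ ($k{\left(N,K \right)} = N \left(-4 + K\right) - K = - K + N \left(-4 + K\right)$)
$k{\left(-3,T{\left(6 \right)} \right)} \left(-17\right) J = \left(\left(-1\right) 2 - -12 + 2 \left(-3\right)\right) \left(-17\right) 3 = \left(-2 + 12 - 6\right) \left(-17\right) 3 = 4 \left(-17\right) 3 = \left(-68\right) 3 = -204$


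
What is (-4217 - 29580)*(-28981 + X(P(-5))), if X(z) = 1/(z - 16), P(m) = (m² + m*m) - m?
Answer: 38199329626/39 ≈ 9.7947e+8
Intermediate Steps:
P(m) = -m + 2*m² (P(m) = (m² + m²) - m = 2*m² - m = -m + 2*m²)
X(z) = 1/(-16 + z)
(-4217 - 29580)*(-28981 + X(P(-5))) = (-4217 - 29580)*(-28981 + 1/(-16 - 5*(-1 + 2*(-5)))) = -33797*(-28981 + 1/(-16 - 5*(-1 - 10))) = -33797*(-28981 + 1/(-16 - 5*(-11))) = -33797*(-28981 + 1/(-16 + 55)) = -33797*(-28981 + 1/39) = -33797*(-1130258/39) = 38199329626/39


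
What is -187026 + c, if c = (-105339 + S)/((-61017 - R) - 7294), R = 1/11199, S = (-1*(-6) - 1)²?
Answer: -71538247702827/382507445 ≈ -1.8702e+5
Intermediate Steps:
S = 25 (S = (6 - 1)² = 5² = 25)
R = 1/11199 ≈ 8.9294e-5
c = 589705743/382507445 (c = (-105339 + 25)/((-61017 - 1*1/11199) - 7294) = -105314/((-61017 - 1/11199) - 7294) = -105314/(-683329384/11199 - 7294) = -105314/(-765014890/11199) = -105314*(-11199/765014890) = 589705743/382507445 ≈ 1.5417)
-187026 + c = -187026 + 589705743/382507445 = -71538247702827/382507445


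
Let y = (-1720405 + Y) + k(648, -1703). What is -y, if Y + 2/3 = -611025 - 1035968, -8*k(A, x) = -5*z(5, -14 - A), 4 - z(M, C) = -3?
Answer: 80817463/24 ≈ 3.3674e+6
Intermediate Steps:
z(M, C) = 7 (z(M, C) = 4 - 1*(-3) = 4 + 3 = 7)
k(A, x) = 35/8 (k(A, x) = -(-5)*7/8 = -1/8*(-35) = 35/8)
Y = -4940981/3 (Y = -2/3 + (-611025 - 1035968) = -2/3 - 1646993 = -4940981/3 ≈ -1.6470e+6)
y = -80817463/24 (y = (-1720405 - 4940981/3) + 35/8 = -10102196/3 + 35/8 = -80817463/24 ≈ -3.3674e+6)
-y = -1*(-80817463/24) = 80817463/24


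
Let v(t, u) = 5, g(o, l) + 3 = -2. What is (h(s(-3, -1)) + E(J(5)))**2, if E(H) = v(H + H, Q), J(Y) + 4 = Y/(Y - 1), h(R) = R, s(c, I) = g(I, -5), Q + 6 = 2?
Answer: 0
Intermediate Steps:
g(o, l) = -5 (g(o, l) = -3 - 2 = -5)
Q = -4 (Q = -6 + 2 = -4)
s(c, I) = -5
J(Y) = -4 + Y/(-1 + Y) (J(Y) = -4 + Y/(Y - 1) = -4 + Y/(-1 + Y))
E(H) = 5
(h(s(-3, -1)) + E(J(5)))**2 = (-5 + 5)**2 = 0**2 = 0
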